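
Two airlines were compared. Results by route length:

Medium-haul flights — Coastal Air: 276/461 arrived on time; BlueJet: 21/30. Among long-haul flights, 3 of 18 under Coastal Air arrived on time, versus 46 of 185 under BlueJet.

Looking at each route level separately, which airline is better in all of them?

Medium-haul: Coastal Air 276/461 = 59.9%, BlueJet 21/30 = 70.0% → BlueJet
Long-haul: Coastal Air 3/18 = 16.7%, BlueJet 46/185 = 24.9% → BlueJet
BlueJet has the higher rate in both groups.

BlueJet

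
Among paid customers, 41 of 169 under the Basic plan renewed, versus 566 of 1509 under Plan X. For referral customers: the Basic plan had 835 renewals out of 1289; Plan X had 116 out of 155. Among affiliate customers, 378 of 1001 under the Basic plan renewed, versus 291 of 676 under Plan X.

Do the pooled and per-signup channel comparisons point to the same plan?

Paid: the Basic plan 41/169 = 24.3%, Plan X 566/1509 = 37.5% → Plan X
Referral: the Basic plan 835/1289 = 64.8%, Plan X 116/155 = 74.8% → Plan X
Affiliate: the Basic plan 378/1001 = 37.8%, Plan X 291/676 = 43.0% → Plan X
Overall: the Basic plan 1254/2459 = 51.0%, Plan X 973/2340 = 41.6% → the Basic plan
Plan X wins each signup group but the Basic plan wins overall — the comparison reverses. Plan X's customers skew toward paid, which has a lower base rate.

No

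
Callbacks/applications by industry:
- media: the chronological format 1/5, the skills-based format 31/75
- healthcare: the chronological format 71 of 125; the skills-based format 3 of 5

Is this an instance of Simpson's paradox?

Yes

Media: the chronological format 1/5 = 20.0%, the skills-based format 31/75 = 41.3% → the skills-based format
Healthcare: the chronological format 71/125 = 56.8%, the skills-based format 3/5 = 60.0% → the skills-based format
Overall: the chronological format 72/130 = 55.4%, the skills-based format 34/80 = 42.5% → the chronological format
The skills-based format wins each industry group but the chronological format wins overall — the comparison reverses. The skills-based format's applications skew toward media, which has a lower base rate.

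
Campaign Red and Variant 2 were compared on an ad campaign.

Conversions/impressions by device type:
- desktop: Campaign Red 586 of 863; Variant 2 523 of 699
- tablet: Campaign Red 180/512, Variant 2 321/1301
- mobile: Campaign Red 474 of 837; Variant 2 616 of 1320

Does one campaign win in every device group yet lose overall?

No

Desktop: Campaign Red 586/863 = 67.9%, Variant 2 523/699 = 74.8% → Variant 2
Tablet: Campaign Red 180/512 = 35.2%, Variant 2 321/1301 = 24.7% → Campaign Red
Mobile: Campaign Red 474/837 = 56.6%, Variant 2 616/1320 = 46.7% → Campaign Red
Overall: Campaign Red 1240/2212 = 56.1%, Variant 2 1460/3320 = 44.0% → Campaign Red
Neither sweeps: Campaign Red wins 2 of 3 groups, Variant 2 wins 1. Campaign Red wins overall but not every group — no Simpson reversal.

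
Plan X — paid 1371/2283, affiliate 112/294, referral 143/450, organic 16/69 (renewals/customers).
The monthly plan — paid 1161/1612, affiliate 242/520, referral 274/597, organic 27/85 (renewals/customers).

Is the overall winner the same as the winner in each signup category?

Yes

Paid: Plan X 1371/2283 = 60.1%, the monthly plan 1161/1612 = 72.0% → the monthly plan
Affiliate: Plan X 112/294 = 38.1%, the monthly plan 242/520 = 46.5% → the monthly plan
Referral: Plan X 143/450 = 31.8%, the monthly plan 274/597 = 45.9% → the monthly plan
Organic: Plan X 16/69 = 23.2%, the monthly plan 27/85 = 31.8% → the monthly plan
Overall: Plan X 1642/3096 = 53.0%, the monthly plan 1704/2814 = 60.6% → the monthly plan
The monthly plan wins overall and in every signup group — no reversal.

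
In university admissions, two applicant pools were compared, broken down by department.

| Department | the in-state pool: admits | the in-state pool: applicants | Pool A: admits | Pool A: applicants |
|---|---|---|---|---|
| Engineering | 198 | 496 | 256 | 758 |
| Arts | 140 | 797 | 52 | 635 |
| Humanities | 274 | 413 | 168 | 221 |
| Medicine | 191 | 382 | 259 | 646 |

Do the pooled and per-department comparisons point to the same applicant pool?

No

Engineering: the in-state pool 198/496 = 39.9%, Pool A 256/758 = 33.8% → the in-state pool
Arts: the in-state pool 140/797 = 17.6%, Pool A 52/635 = 8.2% → the in-state pool
Humanities: the in-state pool 274/413 = 66.3%, Pool A 168/221 = 76.0% → Pool A
Medicine: the in-state pool 191/382 = 50.0%, Pool A 259/646 = 40.1% → the in-state pool
Overall: the in-state pool 803/2088 = 38.5%, Pool A 735/2260 = 32.5% → the in-state pool
Neither sweeps: the in-state pool wins 3 of 4 groups, Pool A wins 1. The in-state pool wins overall but not every group — no Simpson reversal.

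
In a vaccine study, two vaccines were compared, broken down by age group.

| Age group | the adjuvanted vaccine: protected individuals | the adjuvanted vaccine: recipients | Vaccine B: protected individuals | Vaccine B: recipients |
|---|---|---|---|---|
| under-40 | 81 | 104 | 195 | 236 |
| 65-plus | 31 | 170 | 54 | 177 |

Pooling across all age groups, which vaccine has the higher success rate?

Vaccine B

Under-40: the adjuvanted vaccine 81/104 = 77.9%, Vaccine B 195/236 = 82.6% → Vaccine B
65-plus: the adjuvanted vaccine 31/170 = 18.2%, Vaccine B 54/177 = 30.5% → Vaccine B
Overall: the adjuvanted vaccine 112/274 = 40.9%, Vaccine B 249/413 = 60.3% → Vaccine B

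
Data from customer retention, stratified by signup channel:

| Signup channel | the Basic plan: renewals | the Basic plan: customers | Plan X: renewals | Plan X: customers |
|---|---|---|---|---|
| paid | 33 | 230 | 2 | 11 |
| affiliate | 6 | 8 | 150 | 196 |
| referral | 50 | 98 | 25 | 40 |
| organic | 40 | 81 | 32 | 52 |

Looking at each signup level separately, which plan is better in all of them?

Paid: the Basic plan 33/230 = 14.3%, Plan X 2/11 = 18.2% → Plan X
Affiliate: the Basic plan 6/8 = 75.0%, Plan X 150/196 = 76.5% → Plan X
Referral: the Basic plan 50/98 = 51.0%, Plan X 25/40 = 62.5% → Plan X
Organic: the Basic plan 40/81 = 49.4%, Plan X 32/52 = 61.5% → Plan X
Plan X has the higher rate in all 4 groups.

Plan X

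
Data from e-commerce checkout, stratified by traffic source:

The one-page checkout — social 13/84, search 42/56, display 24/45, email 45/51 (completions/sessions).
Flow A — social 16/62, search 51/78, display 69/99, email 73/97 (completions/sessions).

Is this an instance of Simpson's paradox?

Social: the one-page checkout 13/84 = 15.5%, Flow A 16/62 = 25.8% → Flow A
Search: the one-page checkout 42/56 = 75.0%, Flow A 51/78 = 65.4% → the one-page checkout
Display: the one-page checkout 24/45 = 53.3%, Flow A 69/99 = 69.7% → Flow A
Email: the one-page checkout 45/51 = 88.2%, Flow A 73/97 = 75.3% → the one-page checkout
Overall: the one-page checkout 124/236 = 52.5%, Flow A 209/336 = 62.2% → Flow A
Neither sweeps: the one-page checkout wins 2 of 4 groups, Flow A wins 2. Flow A wins overall but not every group — no Simpson reversal.

No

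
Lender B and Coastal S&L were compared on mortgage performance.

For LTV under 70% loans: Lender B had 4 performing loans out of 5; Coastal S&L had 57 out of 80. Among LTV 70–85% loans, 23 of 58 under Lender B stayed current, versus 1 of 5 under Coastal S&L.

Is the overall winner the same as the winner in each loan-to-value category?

LTV under 70%: Lender B 4/5 = 80.0%, Coastal S&L 57/80 = 71.2% → Lender B
LTV 70–85%: Lender B 23/58 = 39.7%, Coastal S&L 1/5 = 20.0% → Lender B
Overall: Lender B 27/63 = 42.9%, Coastal S&L 58/85 = 68.2% → Coastal S&L
Lender B wins each loan-to-value group but Coastal S&L wins overall — the comparison reverses. Lender B's loans skew toward LTV 70–85%, which has a lower base rate.

No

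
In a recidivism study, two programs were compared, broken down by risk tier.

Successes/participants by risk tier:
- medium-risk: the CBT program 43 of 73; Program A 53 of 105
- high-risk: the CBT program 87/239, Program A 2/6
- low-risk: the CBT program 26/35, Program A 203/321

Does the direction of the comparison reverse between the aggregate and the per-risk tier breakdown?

Yes

Medium-risk: the CBT program 43/73 = 58.9%, Program A 53/105 = 50.5% → the CBT program
High-risk: the CBT program 87/239 = 36.4%, Program A 2/6 = 33.3% → the CBT program
Low-risk: the CBT program 26/35 = 74.3%, Program A 203/321 = 63.2% → the CBT program
Overall: the CBT program 156/347 = 45.0%, Program A 258/432 = 59.7% → Program A
The CBT program wins each risk group but Program A wins overall — the comparison reverses. The CBT program's participants skew toward high-risk, which has a lower base rate.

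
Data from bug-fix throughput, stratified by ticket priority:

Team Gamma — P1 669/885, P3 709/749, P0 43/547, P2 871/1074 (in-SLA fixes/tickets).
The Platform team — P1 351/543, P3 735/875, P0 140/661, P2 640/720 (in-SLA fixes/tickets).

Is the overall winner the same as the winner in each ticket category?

P1: Team Gamma 669/885 = 75.6%, the Platform team 351/543 = 64.6% → Team Gamma
P3: Team Gamma 709/749 = 94.7%, the Platform team 735/875 = 84.0% → Team Gamma
P0: Team Gamma 43/547 = 7.9%, the Platform team 140/661 = 21.2% → the Platform team
P2: Team Gamma 871/1074 = 81.1%, the Platform team 640/720 = 88.9% → the Platform team
Overall: Team Gamma 2292/3255 = 70.4%, the Platform team 1866/2799 = 66.7% → Team Gamma
Neither sweeps: Team Gamma wins 2 of 4 groups, the Platform team wins 2. Team Gamma wins overall but not every group — no Simpson reversal.

No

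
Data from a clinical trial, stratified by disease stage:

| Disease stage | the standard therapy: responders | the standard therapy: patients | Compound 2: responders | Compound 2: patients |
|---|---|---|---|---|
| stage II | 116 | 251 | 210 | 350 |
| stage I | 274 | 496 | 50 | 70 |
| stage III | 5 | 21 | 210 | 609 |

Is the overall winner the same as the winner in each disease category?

Stage II: the standard therapy 116/251 = 46.2%, Compound 2 210/350 = 60.0% → Compound 2
Stage I: the standard therapy 274/496 = 55.2%, Compound 2 50/70 = 71.4% → Compound 2
Stage III: the standard therapy 5/21 = 23.8%, Compound 2 210/609 = 34.5% → Compound 2
Overall: the standard therapy 395/768 = 51.4%, Compound 2 470/1029 = 45.7% → the standard therapy
Compound 2 wins each disease group but the standard therapy wins overall — the comparison reverses. Compound 2's patients skew toward stage III, which has a lower base rate.

No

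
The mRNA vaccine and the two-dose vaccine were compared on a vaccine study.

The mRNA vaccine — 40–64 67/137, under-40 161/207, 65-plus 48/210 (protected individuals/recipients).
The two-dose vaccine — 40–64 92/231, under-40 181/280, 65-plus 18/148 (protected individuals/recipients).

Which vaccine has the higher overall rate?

the mRNA vaccine

40–64: the mRNA vaccine 67/137 = 48.9%, the two-dose vaccine 92/231 = 39.8% → the mRNA vaccine
Under-40: the mRNA vaccine 161/207 = 77.8%, the two-dose vaccine 181/280 = 64.6% → the mRNA vaccine
65-plus: the mRNA vaccine 48/210 = 22.9%, the two-dose vaccine 18/148 = 12.2% → the mRNA vaccine
Overall: the mRNA vaccine 276/554 = 49.8%, the two-dose vaccine 291/659 = 44.2% → the mRNA vaccine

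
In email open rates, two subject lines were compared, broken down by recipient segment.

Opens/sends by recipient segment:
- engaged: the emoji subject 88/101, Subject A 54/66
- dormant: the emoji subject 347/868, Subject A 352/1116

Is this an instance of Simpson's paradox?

Engaged: the emoji subject 88/101 = 87.1%, Subject A 54/66 = 81.8% → the emoji subject
Dormant: the emoji subject 347/868 = 40.0%, Subject A 352/1116 = 31.5% → the emoji subject
Overall: the emoji subject 435/969 = 44.9%, Subject A 406/1182 = 34.3% → the emoji subject
The emoji subject wins overall and in every recipient group — no reversal.

No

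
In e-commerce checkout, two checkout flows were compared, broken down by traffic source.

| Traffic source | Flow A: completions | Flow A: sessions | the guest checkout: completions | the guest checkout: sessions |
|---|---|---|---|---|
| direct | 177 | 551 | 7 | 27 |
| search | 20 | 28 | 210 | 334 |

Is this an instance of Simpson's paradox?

Yes

Direct: Flow A 177/551 = 32.1%, the guest checkout 7/27 = 25.9% → Flow A
Search: Flow A 20/28 = 71.4%, the guest checkout 210/334 = 62.9% → Flow A
Overall: Flow A 197/579 = 34.0%, the guest checkout 217/361 = 60.1% → the guest checkout
Flow A wins each traffic group but the guest checkout wins overall — the comparison reverses. Flow A's sessions skew toward direct, which has a lower base rate.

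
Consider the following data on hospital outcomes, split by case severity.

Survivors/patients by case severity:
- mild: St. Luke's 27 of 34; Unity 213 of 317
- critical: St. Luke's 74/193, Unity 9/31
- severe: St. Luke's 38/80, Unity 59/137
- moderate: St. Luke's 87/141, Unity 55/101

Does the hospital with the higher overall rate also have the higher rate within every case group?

No

Mild: St. Luke's 27/34 = 79.4%, Unity 213/317 = 67.2% → St. Luke's
Critical: St. Luke's 74/193 = 38.3%, Unity 9/31 = 29.0% → St. Luke's
Severe: St. Luke's 38/80 = 47.5%, Unity 59/137 = 43.1% → St. Luke's
Moderate: St. Luke's 87/141 = 61.7%, Unity 55/101 = 54.5% → St. Luke's
Overall: St. Luke's 226/448 = 50.4%, Unity 336/586 = 57.3% → Unity
St. Luke's wins each case group but Unity wins overall — the comparison reverses. St. Luke's's patients skew toward critical, which has a lower base rate.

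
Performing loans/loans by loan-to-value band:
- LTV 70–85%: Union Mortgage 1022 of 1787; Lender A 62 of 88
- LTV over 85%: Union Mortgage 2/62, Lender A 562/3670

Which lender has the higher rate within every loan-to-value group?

Lender A

LTV 70–85%: Union Mortgage 1022/1787 = 57.2%, Lender A 62/88 = 70.5% → Lender A
LTV over 85%: Union Mortgage 2/62 = 3.2%, Lender A 562/3670 = 15.3% → Lender A
Lender A has the higher rate in both groups.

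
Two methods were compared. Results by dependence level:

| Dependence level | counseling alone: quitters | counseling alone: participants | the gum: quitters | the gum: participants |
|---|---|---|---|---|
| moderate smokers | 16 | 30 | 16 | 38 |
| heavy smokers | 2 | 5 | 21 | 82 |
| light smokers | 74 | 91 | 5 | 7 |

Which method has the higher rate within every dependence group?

counseling alone

Moderate smokers: counseling alone 16/30 = 53.3%, the gum 16/38 = 42.1% → counseling alone
Heavy smokers: counseling alone 2/5 = 40.0%, the gum 21/82 = 25.6% → counseling alone
Light smokers: counseling alone 74/91 = 81.3%, the gum 5/7 = 71.4% → counseling alone
Counseling alone has the higher rate in all 3 groups.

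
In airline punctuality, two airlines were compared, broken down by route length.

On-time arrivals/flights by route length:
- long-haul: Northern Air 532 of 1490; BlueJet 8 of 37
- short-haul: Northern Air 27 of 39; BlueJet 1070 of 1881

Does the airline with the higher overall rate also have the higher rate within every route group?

Long-haul: Northern Air 532/1490 = 35.7%, BlueJet 8/37 = 21.6% → Northern Air
Short-haul: Northern Air 27/39 = 69.2%, BlueJet 1070/1881 = 56.9% → Northern Air
Overall: Northern Air 559/1529 = 36.6%, BlueJet 1078/1918 = 56.2% → BlueJet
Northern Air wins each route group but BlueJet wins overall — the comparison reverses. Northern Air's flights skew toward long-haul, which has a lower base rate.

No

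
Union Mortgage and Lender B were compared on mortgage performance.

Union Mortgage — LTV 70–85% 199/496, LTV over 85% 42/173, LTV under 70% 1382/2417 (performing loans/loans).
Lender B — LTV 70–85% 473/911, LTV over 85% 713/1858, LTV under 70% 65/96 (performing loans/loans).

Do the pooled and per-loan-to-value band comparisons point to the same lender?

LTV 70–85%: Union Mortgage 199/496 = 40.1%, Lender B 473/911 = 51.9% → Lender B
LTV over 85%: Union Mortgage 42/173 = 24.3%, Lender B 713/1858 = 38.4% → Lender B
LTV under 70%: Union Mortgage 1382/2417 = 57.2%, Lender B 65/96 = 67.7% → Lender B
Overall: Union Mortgage 1623/3086 = 52.6%, Lender B 1251/2865 = 43.7% → Union Mortgage
Lender B wins each loan-to-value group but Union Mortgage wins overall — the comparison reverses. Lender B's loans skew toward LTV over 85%, which has a lower base rate.

No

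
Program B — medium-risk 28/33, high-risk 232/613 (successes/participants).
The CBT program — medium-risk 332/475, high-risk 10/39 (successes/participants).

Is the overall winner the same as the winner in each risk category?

Medium-risk: Program B 28/33 = 84.8%, the CBT program 332/475 = 69.9% → Program B
High-risk: Program B 232/613 = 37.8%, the CBT program 10/39 = 25.6% → Program B
Overall: Program B 260/646 = 40.2%, the CBT program 342/514 = 66.5% → the CBT program
Program B wins each risk group but the CBT program wins overall — the comparison reverses. Program B's participants skew toward high-risk, which has a lower base rate.

No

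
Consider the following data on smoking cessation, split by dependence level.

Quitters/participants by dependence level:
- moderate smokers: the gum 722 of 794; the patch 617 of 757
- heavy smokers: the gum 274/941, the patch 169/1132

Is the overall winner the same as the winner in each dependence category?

Moderate smokers: the gum 722/794 = 90.9%, the patch 617/757 = 81.5% → the gum
Heavy smokers: the gum 274/941 = 29.1%, the patch 169/1132 = 14.9% → the gum
Overall: the gum 996/1735 = 57.4%, the patch 786/1889 = 41.6% → the gum
The gum wins overall and in every dependence group — no reversal.

Yes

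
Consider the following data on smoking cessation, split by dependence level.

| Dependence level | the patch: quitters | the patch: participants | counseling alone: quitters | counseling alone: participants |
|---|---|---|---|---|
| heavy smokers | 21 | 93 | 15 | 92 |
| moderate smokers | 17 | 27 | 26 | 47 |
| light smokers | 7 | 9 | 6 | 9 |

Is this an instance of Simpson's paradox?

No

Heavy smokers: the patch 21/93 = 22.6%, counseling alone 15/92 = 16.3% → the patch
Moderate smokers: the patch 17/27 = 63.0%, counseling alone 26/47 = 55.3% → the patch
Light smokers: the patch 7/9 = 77.8%, counseling alone 6/9 = 66.7% → the patch
Overall: the patch 45/129 = 34.9%, counseling alone 47/148 = 31.8% → the patch
The patch wins overall and in every dependence group — no reversal.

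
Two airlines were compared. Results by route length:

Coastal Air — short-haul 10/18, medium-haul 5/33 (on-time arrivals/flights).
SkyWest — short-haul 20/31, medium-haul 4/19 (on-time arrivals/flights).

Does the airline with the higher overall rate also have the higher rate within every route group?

Short-haul: Coastal Air 10/18 = 55.6%, SkyWest 20/31 = 64.5% → SkyWest
Medium-haul: Coastal Air 5/33 = 15.2%, SkyWest 4/19 = 21.1% → SkyWest
Overall: Coastal Air 15/51 = 29.4%, SkyWest 24/50 = 48.0% → SkyWest
SkyWest wins overall and in every route group — no reversal.

Yes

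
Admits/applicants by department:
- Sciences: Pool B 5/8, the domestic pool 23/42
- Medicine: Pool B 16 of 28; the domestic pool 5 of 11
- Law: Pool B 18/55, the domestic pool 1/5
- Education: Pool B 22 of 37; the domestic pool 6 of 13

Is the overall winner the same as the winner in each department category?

Sciences: Pool B 5/8 = 62.5%, the domestic pool 23/42 = 54.8% → Pool B
Medicine: Pool B 16/28 = 57.1%, the domestic pool 5/11 = 45.5% → Pool B
Law: Pool B 18/55 = 32.7%, the domestic pool 1/5 = 20.0% → Pool B
Education: Pool B 22/37 = 59.5%, the domestic pool 6/13 = 46.2% → Pool B
Overall: Pool B 61/128 = 47.7%, the domestic pool 35/71 = 49.3% → the domestic pool
Pool B wins each department group but the domestic pool wins overall — the comparison reverses. Pool B's applicants skew toward Law, which has a lower base rate.

No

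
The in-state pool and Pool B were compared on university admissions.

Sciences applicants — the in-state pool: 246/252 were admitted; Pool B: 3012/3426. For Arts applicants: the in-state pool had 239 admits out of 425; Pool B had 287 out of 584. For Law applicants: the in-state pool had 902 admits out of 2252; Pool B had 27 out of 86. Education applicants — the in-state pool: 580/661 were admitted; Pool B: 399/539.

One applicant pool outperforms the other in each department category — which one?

Sciences: the in-state pool 246/252 = 97.6%, Pool B 3012/3426 = 87.9% → the in-state pool
Arts: the in-state pool 239/425 = 56.2%, Pool B 287/584 = 49.1% → the in-state pool
Law: the in-state pool 902/2252 = 40.1%, Pool B 27/86 = 31.4% → the in-state pool
Education: the in-state pool 580/661 = 87.7%, Pool B 399/539 = 74.0% → the in-state pool
The in-state pool has the higher rate in all 4 groups.

the in-state pool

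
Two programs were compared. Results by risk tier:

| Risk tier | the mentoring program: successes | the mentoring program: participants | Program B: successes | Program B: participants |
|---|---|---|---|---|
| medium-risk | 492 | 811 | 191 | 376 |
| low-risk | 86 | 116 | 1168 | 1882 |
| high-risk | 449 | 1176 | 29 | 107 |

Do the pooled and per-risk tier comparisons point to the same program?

Medium-risk: the mentoring program 492/811 = 60.7%, Program B 191/376 = 50.8% → the mentoring program
Low-risk: the mentoring program 86/116 = 74.1%, Program B 1168/1882 = 62.1% → the mentoring program
High-risk: the mentoring program 449/1176 = 38.2%, Program B 29/107 = 27.1% → the mentoring program
Overall: the mentoring program 1027/2103 = 48.8%, Program B 1388/2365 = 58.7% → Program B
The mentoring program wins each risk group but Program B wins overall — the comparison reverses. The mentoring program's participants skew toward high-risk, which has a lower base rate.

No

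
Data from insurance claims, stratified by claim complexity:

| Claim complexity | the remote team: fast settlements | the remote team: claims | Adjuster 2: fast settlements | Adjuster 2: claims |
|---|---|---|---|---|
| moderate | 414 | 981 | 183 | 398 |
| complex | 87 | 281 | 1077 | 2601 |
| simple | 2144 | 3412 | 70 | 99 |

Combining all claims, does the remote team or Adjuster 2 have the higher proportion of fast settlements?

Moderate: the remote team 414/981 = 42.2%, Adjuster 2 183/398 = 46.0% → Adjuster 2
Complex: the remote team 87/281 = 31.0%, Adjuster 2 1077/2601 = 41.4% → Adjuster 2
Simple: the remote team 2144/3412 = 62.8%, Adjuster 2 70/99 = 70.7% → Adjuster 2
Overall: the remote team 2645/4674 = 56.6%, Adjuster 2 1330/3098 = 42.9% → the remote team
(Adjuster 2 wins every claim group but the remote team wins overall — Adjuster 2's claims skew toward the low-rate complex group.)

the remote team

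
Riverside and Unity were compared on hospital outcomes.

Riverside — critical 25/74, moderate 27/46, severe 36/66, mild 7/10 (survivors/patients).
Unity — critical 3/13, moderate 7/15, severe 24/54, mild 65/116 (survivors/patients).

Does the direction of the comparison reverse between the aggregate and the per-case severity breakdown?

Yes

Critical: Riverside 25/74 = 33.8%, Unity 3/13 = 23.1% → Riverside
Moderate: Riverside 27/46 = 58.7%, Unity 7/15 = 46.7% → Riverside
Severe: Riverside 36/66 = 54.5%, Unity 24/54 = 44.4% → Riverside
Mild: Riverside 7/10 = 70.0%, Unity 65/116 = 56.0% → Riverside
Overall: Riverside 95/196 = 48.5%, Unity 99/198 = 50.0% → Unity
Riverside wins each case group but Unity wins overall — the comparison reverses. Riverside's patients skew toward critical, which has a lower base rate.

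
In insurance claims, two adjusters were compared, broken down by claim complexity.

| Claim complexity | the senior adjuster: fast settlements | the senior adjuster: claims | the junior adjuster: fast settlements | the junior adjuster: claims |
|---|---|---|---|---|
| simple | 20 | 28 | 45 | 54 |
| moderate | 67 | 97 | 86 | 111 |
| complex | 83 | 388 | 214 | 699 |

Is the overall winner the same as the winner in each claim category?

Yes

Simple: the senior adjuster 20/28 = 71.4%, the junior adjuster 45/54 = 83.3% → the junior adjuster
Moderate: the senior adjuster 67/97 = 69.1%, the junior adjuster 86/111 = 77.5% → the junior adjuster
Complex: the senior adjuster 83/388 = 21.4%, the junior adjuster 214/699 = 30.6% → the junior adjuster
Overall: the senior adjuster 170/513 = 33.1%, the junior adjuster 345/864 = 39.9% → the junior adjuster
The junior adjuster wins overall and in every claim group — no reversal.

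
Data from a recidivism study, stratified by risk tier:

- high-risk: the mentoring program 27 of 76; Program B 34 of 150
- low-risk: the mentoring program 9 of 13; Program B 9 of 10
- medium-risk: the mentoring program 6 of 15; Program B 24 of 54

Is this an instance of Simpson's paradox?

High-risk: the mentoring program 27/76 = 35.5%, Program B 34/150 = 22.7% → the mentoring program
Low-risk: the mentoring program 9/13 = 69.2%, Program B 9/10 = 90.0% → Program B
Medium-risk: the mentoring program 6/15 = 40.0%, Program B 24/54 = 44.4% → Program B
Overall: the mentoring program 42/104 = 40.4%, Program B 67/214 = 31.3% → the mentoring program
Neither sweeps: the mentoring program wins 1 of 3 groups, Program B wins 2. The mentoring program wins overall but not every group — no Simpson reversal.

No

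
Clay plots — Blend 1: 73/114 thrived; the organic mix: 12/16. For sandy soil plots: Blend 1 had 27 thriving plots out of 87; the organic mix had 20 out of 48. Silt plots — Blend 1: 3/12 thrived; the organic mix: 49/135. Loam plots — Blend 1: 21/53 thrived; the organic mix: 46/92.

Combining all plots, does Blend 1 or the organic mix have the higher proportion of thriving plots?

Blend 1

Clay: Blend 1 73/114 = 64.0%, the organic mix 12/16 = 75.0% → the organic mix
Sandy soil: Blend 1 27/87 = 31.0%, the organic mix 20/48 = 41.7% → the organic mix
Silt: Blend 1 3/12 = 25.0%, the organic mix 49/135 = 36.3% → the organic mix
Loam: Blend 1 21/53 = 39.6%, the organic mix 46/92 = 50.0% → the organic mix
Overall: Blend 1 124/266 = 46.6%, the organic mix 127/291 = 43.6% → Blend 1
(The organic mix wins every soil group but Blend 1 wins overall — the organic mix's plots skew toward the low-rate silt group.)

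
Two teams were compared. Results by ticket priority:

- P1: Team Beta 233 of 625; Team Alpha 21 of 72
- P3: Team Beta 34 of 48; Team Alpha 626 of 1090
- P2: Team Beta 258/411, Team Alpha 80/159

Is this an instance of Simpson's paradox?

P1: Team Beta 233/625 = 37.3%, Team Alpha 21/72 = 29.2% → Team Beta
P3: Team Beta 34/48 = 70.8%, Team Alpha 626/1090 = 57.4% → Team Beta
P2: Team Beta 258/411 = 62.8%, Team Alpha 80/159 = 50.3% → Team Beta
Overall: Team Beta 525/1084 = 48.4%, Team Alpha 727/1321 = 55.0% → Team Alpha
Team Beta wins each ticket group but Team Alpha wins overall — the comparison reverses. Team Beta's tickets skew toward P1, which has a lower base rate.

Yes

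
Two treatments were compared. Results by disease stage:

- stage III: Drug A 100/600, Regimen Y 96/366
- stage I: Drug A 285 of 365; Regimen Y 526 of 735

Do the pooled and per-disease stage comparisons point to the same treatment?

No

Stage III: Drug A 100/600 = 16.7%, Regimen Y 96/366 = 26.2% → Regimen Y
Stage I: Drug A 285/365 = 78.1%, Regimen Y 526/735 = 71.6% → Drug A
Overall: Drug A 385/965 = 39.9%, Regimen Y 622/1101 = 56.5% → Regimen Y
Neither sweeps: Drug A wins 1 of 2 groups, Regimen Y wins 1. Regimen Y wins overall but not every group — no Simpson reversal.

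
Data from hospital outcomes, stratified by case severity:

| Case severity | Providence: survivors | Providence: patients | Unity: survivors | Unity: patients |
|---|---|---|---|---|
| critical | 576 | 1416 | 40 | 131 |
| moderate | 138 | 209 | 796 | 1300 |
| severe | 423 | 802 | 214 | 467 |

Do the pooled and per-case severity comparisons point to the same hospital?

No

Critical: Providence 576/1416 = 40.7%, Unity 40/131 = 30.5% → Providence
Moderate: Providence 138/209 = 66.0%, Unity 796/1300 = 61.2% → Providence
Severe: Providence 423/802 = 52.7%, Unity 214/467 = 45.8% → Providence
Overall: Providence 1137/2427 = 46.8%, Unity 1050/1898 = 55.3% → Unity
Providence wins each case group but Unity wins overall — the comparison reverses. Providence's patients skew toward critical, which has a lower base rate.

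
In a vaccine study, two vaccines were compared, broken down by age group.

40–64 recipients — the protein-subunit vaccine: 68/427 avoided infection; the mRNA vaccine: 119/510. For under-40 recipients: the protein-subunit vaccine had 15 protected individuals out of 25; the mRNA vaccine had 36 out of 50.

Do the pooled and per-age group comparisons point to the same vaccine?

40–64: the protein-subunit vaccine 68/427 = 15.9%, the mRNA vaccine 119/510 = 23.3% → the mRNA vaccine
Under-40: the protein-subunit vaccine 15/25 = 60.0%, the mRNA vaccine 36/50 = 72.0% → the mRNA vaccine
Overall: the protein-subunit vaccine 83/452 = 18.4%, the mRNA vaccine 155/560 = 27.7% → the mRNA vaccine
The mRNA vaccine wins overall and in every age group — no reversal.

Yes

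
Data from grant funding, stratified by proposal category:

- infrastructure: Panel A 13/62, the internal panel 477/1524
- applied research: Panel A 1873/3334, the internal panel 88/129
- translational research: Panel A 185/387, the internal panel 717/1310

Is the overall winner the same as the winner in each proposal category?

Infrastructure: Panel A 13/62 = 21.0%, the internal panel 477/1524 = 31.3% → the internal panel
Applied research: Panel A 1873/3334 = 56.2%, the internal panel 88/129 = 68.2% → the internal panel
Translational research: Panel A 185/387 = 47.8%, the internal panel 717/1310 = 54.7% → the internal panel
Overall: Panel A 2071/3783 = 54.7%, the internal panel 1282/2963 = 43.3% → Panel A
The internal panel wins each proposal group but Panel A wins overall — the comparison reverses. The internal panel's proposals skew toward infrastructure, which has a lower base rate.

No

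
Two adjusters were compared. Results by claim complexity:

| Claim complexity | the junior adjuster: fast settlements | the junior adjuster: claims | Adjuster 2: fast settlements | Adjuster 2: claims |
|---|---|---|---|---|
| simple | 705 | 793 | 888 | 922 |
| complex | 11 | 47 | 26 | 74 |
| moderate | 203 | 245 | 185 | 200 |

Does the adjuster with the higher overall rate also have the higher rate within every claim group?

Yes

Simple: the junior adjuster 705/793 = 88.9%, Adjuster 2 888/922 = 96.3% → Adjuster 2
Complex: the junior adjuster 11/47 = 23.4%, Adjuster 2 26/74 = 35.1% → Adjuster 2
Moderate: the junior adjuster 203/245 = 82.9%, Adjuster 2 185/200 = 92.5% → Adjuster 2
Overall: the junior adjuster 919/1085 = 84.7%, Adjuster 2 1099/1196 = 91.9% → Adjuster 2
Adjuster 2 wins overall and in every claim group — no reversal.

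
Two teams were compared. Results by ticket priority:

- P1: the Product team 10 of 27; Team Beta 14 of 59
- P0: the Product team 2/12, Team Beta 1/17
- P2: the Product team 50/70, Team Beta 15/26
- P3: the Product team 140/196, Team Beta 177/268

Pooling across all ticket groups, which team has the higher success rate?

the Product team

P1: the Product team 10/27 = 37.0%, Team Beta 14/59 = 23.7% → the Product team
P0: the Product team 2/12 = 16.7%, Team Beta 1/17 = 5.9% → the Product team
P2: the Product team 50/70 = 71.4%, Team Beta 15/26 = 57.7% → the Product team
P3: the Product team 140/196 = 71.4%, Team Beta 177/268 = 66.0% → the Product team
Overall: the Product team 202/305 = 66.2%, Team Beta 207/370 = 55.9% → the Product team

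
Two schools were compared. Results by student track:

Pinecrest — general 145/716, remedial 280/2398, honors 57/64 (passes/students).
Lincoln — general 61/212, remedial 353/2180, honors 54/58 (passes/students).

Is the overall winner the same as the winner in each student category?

General: Pinecrest 145/716 = 20.3%, Lincoln 61/212 = 28.8% → Lincoln
Remedial: Pinecrest 280/2398 = 11.7%, Lincoln 353/2180 = 16.2% → Lincoln
Honors: Pinecrest 57/64 = 89.1%, Lincoln 54/58 = 93.1% → Lincoln
Overall: Pinecrest 482/3178 = 15.2%, Lincoln 468/2450 = 19.1% → Lincoln
Lincoln wins overall and in every student group — no reversal.

Yes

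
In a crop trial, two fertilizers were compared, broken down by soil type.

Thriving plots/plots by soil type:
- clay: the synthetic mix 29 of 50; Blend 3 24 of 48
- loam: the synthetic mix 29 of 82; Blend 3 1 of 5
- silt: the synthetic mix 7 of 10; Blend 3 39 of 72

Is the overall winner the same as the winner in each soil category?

No

Clay: the synthetic mix 29/50 = 58.0%, Blend 3 24/48 = 50.0% → the synthetic mix
Loam: the synthetic mix 29/82 = 35.4%, Blend 3 1/5 = 20.0% → the synthetic mix
Silt: the synthetic mix 7/10 = 70.0%, Blend 3 39/72 = 54.2% → the synthetic mix
Overall: the synthetic mix 65/142 = 45.8%, Blend 3 64/125 = 51.2% → Blend 3
The synthetic mix wins each soil group but Blend 3 wins overall — the comparison reverses. The synthetic mix's plots skew toward loam, which has a lower base rate.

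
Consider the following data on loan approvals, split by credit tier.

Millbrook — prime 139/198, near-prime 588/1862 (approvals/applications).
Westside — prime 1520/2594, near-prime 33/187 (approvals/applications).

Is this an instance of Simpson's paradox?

Yes

Prime: Millbrook 139/198 = 70.2%, Westside 1520/2594 = 58.6% → Millbrook
Near-prime: Millbrook 588/1862 = 31.6%, Westside 33/187 = 17.6% → Millbrook
Overall: Millbrook 727/2060 = 35.3%, Westside 1553/2781 = 55.8% → Westside
Millbrook wins each credit group but Westside wins overall — the comparison reverses. Millbrook's applications skew toward near-prime, which has a lower base rate.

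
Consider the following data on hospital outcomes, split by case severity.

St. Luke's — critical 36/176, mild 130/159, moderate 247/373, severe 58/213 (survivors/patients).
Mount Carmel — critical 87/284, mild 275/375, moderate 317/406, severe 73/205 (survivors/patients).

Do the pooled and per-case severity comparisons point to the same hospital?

Critical: St. Luke's 36/176 = 20.5%, Mount Carmel 87/284 = 30.6% → Mount Carmel
Mild: St. Luke's 130/159 = 81.8%, Mount Carmel 275/375 = 73.3% → St. Luke's
Moderate: St. Luke's 247/373 = 66.2%, Mount Carmel 317/406 = 78.1% → Mount Carmel
Severe: St. Luke's 58/213 = 27.2%, Mount Carmel 73/205 = 35.6% → Mount Carmel
Overall: St. Luke's 471/921 = 51.1%, Mount Carmel 752/1270 = 59.2% → Mount Carmel
Neither sweeps: St. Luke's wins 1 of 4 groups, Mount Carmel wins 3. Mount Carmel wins overall but not every group — no Simpson reversal.

No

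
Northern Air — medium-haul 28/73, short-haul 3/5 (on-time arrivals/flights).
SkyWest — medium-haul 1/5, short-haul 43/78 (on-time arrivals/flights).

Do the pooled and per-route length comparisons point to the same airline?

No

Medium-haul: Northern Air 28/73 = 38.4%, SkyWest 1/5 = 20.0% → Northern Air
Short-haul: Northern Air 3/5 = 60.0%, SkyWest 43/78 = 55.1% → Northern Air
Overall: Northern Air 31/78 = 39.7%, SkyWest 44/83 = 53.0% → SkyWest
Northern Air wins each route group but SkyWest wins overall — the comparison reverses. Northern Air's flights skew toward medium-haul, which has a lower base rate.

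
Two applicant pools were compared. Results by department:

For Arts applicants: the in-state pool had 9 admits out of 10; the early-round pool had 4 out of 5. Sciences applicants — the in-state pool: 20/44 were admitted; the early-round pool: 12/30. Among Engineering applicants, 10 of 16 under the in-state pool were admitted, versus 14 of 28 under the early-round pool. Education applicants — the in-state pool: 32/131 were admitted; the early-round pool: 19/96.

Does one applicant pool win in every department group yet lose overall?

Arts: the in-state pool 9/10 = 90.0%, the early-round pool 4/5 = 80.0% → the in-state pool
Sciences: the in-state pool 20/44 = 45.5%, the early-round pool 12/30 = 40.0% → the in-state pool
Engineering: the in-state pool 10/16 = 62.5%, the early-round pool 14/28 = 50.0% → the in-state pool
Education: the in-state pool 32/131 = 24.4%, the early-round pool 19/96 = 19.8% → the in-state pool
Overall: the in-state pool 71/201 = 35.3%, the early-round pool 49/159 = 30.8% → the in-state pool
The in-state pool wins overall and in every department group — no reversal.

No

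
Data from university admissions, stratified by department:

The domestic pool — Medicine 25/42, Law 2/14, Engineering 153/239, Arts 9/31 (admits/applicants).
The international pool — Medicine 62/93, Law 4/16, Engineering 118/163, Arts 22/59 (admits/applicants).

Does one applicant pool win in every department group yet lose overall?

No

Medicine: the domestic pool 25/42 = 59.5%, the international pool 62/93 = 66.7% → the international pool
Law: the domestic pool 2/14 = 14.3%, the international pool 4/16 = 25.0% → the international pool
Engineering: the domestic pool 153/239 = 64.0%, the international pool 118/163 = 72.4% → the international pool
Arts: the domestic pool 9/31 = 29.0%, the international pool 22/59 = 37.3% → the international pool
Overall: the domestic pool 189/326 = 58.0%, the international pool 206/331 = 62.2% → the international pool
The international pool wins overall and in every department group — no reversal.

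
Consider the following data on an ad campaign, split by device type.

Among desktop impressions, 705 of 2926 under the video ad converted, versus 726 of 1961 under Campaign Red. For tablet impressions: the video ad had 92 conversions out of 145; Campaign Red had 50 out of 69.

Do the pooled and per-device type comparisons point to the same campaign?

Yes

Desktop: the video ad 705/2926 = 24.1%, Campaign Red 726/1961 = 37.0% → Campaign Red
Tablet: the video ad 92/145 = 63.4%, Campaign Red 50/69 = 72.5% → Campaign Red
Overall: the video ad 797/3071 = 26.0%, Campaign Red 776/2030 = 38.2% → Campaign Red
Campaign Red wins overall and in every device group — no reversal.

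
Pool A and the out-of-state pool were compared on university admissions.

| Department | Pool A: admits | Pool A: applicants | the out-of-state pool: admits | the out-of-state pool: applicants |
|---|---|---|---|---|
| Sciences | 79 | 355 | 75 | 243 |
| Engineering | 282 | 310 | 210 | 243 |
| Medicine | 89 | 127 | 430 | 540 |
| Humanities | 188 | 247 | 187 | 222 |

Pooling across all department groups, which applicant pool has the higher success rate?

the out-of-state pool

Sciences: Pool A 79/355 = 22.3%, the out-of-state pool 75/243 = 30.9% → the out-of-state pool
Engineering: Pool A 282/310 = 91.0%, the out-of-state pool 210/243 = 86.4% → Pool A
Medicine: Pool A 89/127 = 70.1%, the out-of-state pool 430/540 = 79.6% → the out-of-state pool
Humanities: Pool A 188/247 = 76.1%, the out-of-state pool 187/222 = 84.2% → the out-of-state pool
Overall: Pool A 638/1039 = 61.4%, the out-of-state pool 902/1248 = 72.3% → the out-of-state pool
(Neither sweeps every department group, but the out-of-state pool has the higher pooled rate.)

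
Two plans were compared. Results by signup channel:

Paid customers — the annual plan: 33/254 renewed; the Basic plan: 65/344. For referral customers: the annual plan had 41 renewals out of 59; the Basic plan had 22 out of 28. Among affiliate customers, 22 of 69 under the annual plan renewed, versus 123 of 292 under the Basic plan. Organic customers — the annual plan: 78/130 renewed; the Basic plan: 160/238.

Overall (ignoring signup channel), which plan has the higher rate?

the Basic plan

Paid: the annual plan 33/254 = 13.0%, the Basic plan 65/344 = 18.9% → the Basic plan
Referral: the annual plan 41/59 = 69.5%, the Basic plan 22/28 = 78.6% → the Basic plan
Affiliate: the annual plan 22/69 = 31.9%, the Basic plan 123/292 = 42.1% → the Basic plan
Organic: the annual plan 78/130 = 60.0%, the Basic plan 160/238 = 67.2% → the Basic plan
Overall: the annual plan 174/512 = 34.0%, the Basic plan 370/902 = 41.0% → the Basic plan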